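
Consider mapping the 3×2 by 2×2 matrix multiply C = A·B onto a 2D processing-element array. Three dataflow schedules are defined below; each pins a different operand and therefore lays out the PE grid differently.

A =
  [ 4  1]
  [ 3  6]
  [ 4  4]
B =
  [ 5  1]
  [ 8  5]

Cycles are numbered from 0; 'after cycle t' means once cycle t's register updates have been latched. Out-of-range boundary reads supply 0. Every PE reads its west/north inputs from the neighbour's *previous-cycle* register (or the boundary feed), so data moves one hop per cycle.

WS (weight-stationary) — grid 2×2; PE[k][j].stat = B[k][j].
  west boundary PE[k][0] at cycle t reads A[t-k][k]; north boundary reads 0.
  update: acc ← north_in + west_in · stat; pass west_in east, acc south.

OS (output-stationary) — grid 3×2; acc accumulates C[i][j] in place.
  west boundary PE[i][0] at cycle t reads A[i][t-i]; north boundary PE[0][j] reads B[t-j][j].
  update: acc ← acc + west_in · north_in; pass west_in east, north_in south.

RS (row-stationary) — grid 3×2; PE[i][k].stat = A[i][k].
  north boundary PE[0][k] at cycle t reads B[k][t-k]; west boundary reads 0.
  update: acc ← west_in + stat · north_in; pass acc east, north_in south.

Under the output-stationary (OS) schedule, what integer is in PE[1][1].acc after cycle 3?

PE[1][1].acc = 33

OS 3×2: PE[1][1] cycle-by-cycle (with neighbour feeds):
  after 0 — PE[0][1] acc=0, pass-E 0, pass-S 0
  after 0 — PE[1][0] acc=0, pass-E 0, pass-S 0
  after 0 — PE[1][1] acc=0, pass-E 0, pass-S 0
  after 1 — PE[0][1] acc=4, pass-E 4, pass-S 1
  after 1 — PE[1][0] acc=15, pass-E 3, pass-S 5
  after 1 — PE[1][1] acc=0, pass-E 0, pass-S 0
  after 2 — PE[0][1] acc=9, pass-E 1, pass-S 5
  after 2 — PE[1][0] acc=63, pass-E 6, pass-S 8
  after 2 — PE[1][1] acc=3, pass-E 3, pass-S 1
  after 3 — PE[0][1] acc=9, pass-E 0, pass-S 0
  after 3 — PE[1][0] acc=63, pass-E 0, pass-S 0
  after 3 — PE[1][1] acc=33, pass-E 6, pass-S 5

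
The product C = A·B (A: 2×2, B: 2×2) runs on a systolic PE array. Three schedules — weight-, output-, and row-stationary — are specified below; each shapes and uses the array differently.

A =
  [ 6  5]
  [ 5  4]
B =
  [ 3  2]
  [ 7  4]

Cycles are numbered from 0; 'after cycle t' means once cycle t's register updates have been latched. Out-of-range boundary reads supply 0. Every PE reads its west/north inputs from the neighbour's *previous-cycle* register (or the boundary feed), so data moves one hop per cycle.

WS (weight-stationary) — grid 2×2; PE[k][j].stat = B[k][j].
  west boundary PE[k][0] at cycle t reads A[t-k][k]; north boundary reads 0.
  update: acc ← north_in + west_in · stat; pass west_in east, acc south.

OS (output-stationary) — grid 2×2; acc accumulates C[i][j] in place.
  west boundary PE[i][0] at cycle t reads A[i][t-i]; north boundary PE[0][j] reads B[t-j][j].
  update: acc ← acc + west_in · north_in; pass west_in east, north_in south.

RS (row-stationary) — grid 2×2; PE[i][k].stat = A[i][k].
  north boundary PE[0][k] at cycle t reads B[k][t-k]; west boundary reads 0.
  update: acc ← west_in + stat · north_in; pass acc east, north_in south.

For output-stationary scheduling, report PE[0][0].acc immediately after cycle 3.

OS on a 2×2 grid — tracing PE[0][0] and its feeders:
  @0  [0,0]  acc 18  |  →6  ↓3
  @1  [0,0]  acc 53  |  →5  ↓7
  @2  [0,0]  acc 53  |  →0  ↓0
  @3  [0,0]  acc 53  |  →0  ↓0

PE[0][0].acc = 53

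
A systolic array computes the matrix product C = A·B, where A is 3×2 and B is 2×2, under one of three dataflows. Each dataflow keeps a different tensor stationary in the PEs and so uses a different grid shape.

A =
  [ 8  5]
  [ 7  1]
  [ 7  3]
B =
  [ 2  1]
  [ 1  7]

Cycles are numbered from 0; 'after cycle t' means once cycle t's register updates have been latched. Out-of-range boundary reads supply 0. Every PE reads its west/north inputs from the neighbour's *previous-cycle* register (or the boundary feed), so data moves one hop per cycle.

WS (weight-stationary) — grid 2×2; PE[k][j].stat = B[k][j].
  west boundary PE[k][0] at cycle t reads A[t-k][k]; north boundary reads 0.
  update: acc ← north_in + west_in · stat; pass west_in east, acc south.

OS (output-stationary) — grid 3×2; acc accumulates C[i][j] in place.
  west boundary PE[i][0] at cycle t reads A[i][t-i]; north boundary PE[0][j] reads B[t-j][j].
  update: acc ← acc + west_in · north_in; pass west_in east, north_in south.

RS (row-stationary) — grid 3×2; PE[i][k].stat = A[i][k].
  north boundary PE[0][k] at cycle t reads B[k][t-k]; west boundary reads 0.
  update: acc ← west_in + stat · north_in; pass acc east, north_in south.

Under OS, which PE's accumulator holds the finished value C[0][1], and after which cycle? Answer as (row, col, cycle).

(row, col, cycle) = (0, 1, 2)

Under OS, C[0][1] lands at PE[0][1]:
  @0  [0,1]  acc 0  |  →0  ↓0
  @1  [0,1]  acc 8  |  →8  ↓1
  @2  [0,1]  acc 43  |  →5  ↓7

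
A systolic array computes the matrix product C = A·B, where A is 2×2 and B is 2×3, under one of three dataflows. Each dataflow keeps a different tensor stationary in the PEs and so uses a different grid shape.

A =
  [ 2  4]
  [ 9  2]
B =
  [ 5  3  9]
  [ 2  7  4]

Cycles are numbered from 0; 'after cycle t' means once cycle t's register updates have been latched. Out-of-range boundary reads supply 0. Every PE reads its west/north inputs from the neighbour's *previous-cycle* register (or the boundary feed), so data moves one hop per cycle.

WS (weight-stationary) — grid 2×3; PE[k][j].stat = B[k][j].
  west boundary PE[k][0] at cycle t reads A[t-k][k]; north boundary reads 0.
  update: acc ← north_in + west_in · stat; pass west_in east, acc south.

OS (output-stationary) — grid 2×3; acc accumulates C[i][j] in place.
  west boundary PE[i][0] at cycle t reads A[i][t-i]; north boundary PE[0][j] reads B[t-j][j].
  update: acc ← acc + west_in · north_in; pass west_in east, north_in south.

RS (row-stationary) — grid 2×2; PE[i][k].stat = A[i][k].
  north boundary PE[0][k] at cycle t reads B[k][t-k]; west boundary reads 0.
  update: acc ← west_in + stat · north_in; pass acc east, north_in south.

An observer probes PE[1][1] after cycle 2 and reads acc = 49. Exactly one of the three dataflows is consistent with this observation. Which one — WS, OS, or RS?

dataflow = RS

— WS: 2×3; PE[1][1] trace:
  [0] (1,1) acc=0 (h:0 v:0)
  [1] (1,1) acc=0 (h:0 v:0)
  [2] (1,1) acc=34 (h:4 v:34)
— OS: 2×3; PE[1][1] trace:
  [0] (1,1) acc=0 (h:0 v:0)
  [1] (1,1) acc=0 (h:0 v:0)
  [2] (1,1) acc=27 (h:9 v:3)
— RS: 2×2; PE[1][1] trace:
  [0] (1,1) acc=0 (h:0 v:0)
  [1] (1,1) acc=0 (h:0 v:0)
  [2] (1,1) acc=49 (h:49 v:2)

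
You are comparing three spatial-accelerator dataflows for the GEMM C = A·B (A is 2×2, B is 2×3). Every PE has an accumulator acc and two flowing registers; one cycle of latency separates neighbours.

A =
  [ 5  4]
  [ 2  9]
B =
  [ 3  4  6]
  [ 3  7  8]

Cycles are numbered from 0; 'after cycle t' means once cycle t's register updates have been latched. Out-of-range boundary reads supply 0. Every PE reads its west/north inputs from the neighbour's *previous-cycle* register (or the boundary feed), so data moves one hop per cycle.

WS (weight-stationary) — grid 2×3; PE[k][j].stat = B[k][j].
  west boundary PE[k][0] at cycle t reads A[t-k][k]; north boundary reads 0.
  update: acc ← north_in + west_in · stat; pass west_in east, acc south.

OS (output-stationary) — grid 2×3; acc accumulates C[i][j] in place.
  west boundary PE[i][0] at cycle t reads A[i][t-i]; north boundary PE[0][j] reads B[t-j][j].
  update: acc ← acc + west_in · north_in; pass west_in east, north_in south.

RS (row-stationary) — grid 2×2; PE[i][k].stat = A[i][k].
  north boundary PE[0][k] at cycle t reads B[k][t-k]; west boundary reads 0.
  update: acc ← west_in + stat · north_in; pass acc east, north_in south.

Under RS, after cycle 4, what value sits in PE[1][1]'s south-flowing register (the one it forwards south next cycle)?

register = 8

RS on a 2×2 grid — tracing PE[1][1] and its feeders:
  c0 r0c1: 0 / 0 / 0
  c0 r1c0: 0 / 0 / 0
  c0 r1c1: 0 / 0 / 0
  c1 r0c1: 27 / 27 / 3
  c1 r1c0: 6 / 6 / 3
  c1 r1c1: 0 / 0 / 0
  c2 r0c1: 48 / 48 / 7
  c2 r1c0: 8 / 8 / 4
  c2 r1c1: 33 / 33 / 3
  c3 r0c1: 62 / 62 / 8
  c3 r1c0: 12 / 12 / 6
  c3 r1c1: 71 / 71 / 7
  c4 r0c1: 0 / 0 / 0
  c4 r1c0: 0 / 0 / 0
  c4 r1c1: 84 / 84 / 8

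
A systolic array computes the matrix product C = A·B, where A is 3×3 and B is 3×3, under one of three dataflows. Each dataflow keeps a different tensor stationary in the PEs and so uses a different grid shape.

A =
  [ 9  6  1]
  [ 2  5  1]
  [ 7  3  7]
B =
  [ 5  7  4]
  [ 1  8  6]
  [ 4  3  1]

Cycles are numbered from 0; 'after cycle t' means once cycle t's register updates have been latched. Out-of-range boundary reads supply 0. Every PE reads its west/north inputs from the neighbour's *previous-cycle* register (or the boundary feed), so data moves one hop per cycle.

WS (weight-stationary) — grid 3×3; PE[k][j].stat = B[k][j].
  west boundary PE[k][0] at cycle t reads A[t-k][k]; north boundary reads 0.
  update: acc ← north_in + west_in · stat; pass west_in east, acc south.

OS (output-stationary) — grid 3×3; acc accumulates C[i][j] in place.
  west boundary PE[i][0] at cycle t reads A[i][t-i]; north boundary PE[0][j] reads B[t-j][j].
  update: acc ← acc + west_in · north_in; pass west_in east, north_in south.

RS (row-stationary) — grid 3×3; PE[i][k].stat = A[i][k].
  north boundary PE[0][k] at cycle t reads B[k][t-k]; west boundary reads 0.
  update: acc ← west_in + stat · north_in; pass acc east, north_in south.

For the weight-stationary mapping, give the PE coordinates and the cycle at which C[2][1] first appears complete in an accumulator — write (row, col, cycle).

(row, col, cycle) = (2, 1, 5)

WS: C[2][1] accumulates in PE[2][1]:
  0: (2,1).acc=0  regs=<0,0>
  1: (2,1).acc=0  regs=<0,0>
  2: (2,1).acc=0  regs=<0,0>
  3: (2,1).acc=114  regs=<1,114>
  4: (2,1).acc=57  regs=<1,57>
  5: (2,1).acc=94  regs=<7,94>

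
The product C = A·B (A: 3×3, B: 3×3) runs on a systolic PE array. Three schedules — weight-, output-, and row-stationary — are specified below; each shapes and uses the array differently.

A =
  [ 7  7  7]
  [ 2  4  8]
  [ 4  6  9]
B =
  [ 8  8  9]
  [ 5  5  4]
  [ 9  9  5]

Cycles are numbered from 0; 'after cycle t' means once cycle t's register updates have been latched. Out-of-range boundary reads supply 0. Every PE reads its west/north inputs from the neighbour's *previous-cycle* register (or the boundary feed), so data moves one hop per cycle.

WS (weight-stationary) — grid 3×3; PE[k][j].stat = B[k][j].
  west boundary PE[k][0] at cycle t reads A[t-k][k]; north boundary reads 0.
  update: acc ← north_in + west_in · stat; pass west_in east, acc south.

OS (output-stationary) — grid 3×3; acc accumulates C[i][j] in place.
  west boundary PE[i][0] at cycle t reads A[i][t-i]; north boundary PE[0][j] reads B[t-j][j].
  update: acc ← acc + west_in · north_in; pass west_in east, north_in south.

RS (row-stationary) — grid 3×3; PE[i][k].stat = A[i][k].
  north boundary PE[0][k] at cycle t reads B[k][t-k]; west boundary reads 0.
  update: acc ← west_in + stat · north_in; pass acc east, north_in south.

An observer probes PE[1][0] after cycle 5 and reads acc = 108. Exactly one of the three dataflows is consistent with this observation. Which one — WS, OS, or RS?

dataflow = OS

WS (3×3 grid), PE[1][0]:
  [0] (1,0) acc=0 (h:0 v:0)
  [1] (1,0) acc=91 (h:7 v:91)
  [2] (1,0) acc=36 (h:4 v:36)
  [3] (1,0) acc=62 (h:6 v:62)
  [4] (1,0) acc=0 (h:0 v:0)
  [5] (1,0) acc=0 (h:0 v:0)
OS (3×3 grid), PE[1][0]:
  [0] (1,0) acc=0 (h:0 v:0)
  [1] (1,0) acc=16 (h:2 v:8)
  [2] (1,0) acc=36 (h:4 v:5)
  [3] (1,0) acc=108 (h:8 v:9)
  [4] (1,0) acc=108 (h:0 v:0)
  [5] (1,0) acc=108 (h:0 v:0)
RS (3×3 grid), PE[1][0]:
  [0] (1,0) acc=0 (h:0 v:0)
  [1] (1,0) acc=16 (h:16 v:8)
  [2] (1,0) acc=16 (h:16 v:8)
  [3] (1,0) acc=18 (h:18 v:9)
  [4] (1,0) acc=0 (h:0 v:0)
  [5] (1,0) acc=0 (h:0 v:0)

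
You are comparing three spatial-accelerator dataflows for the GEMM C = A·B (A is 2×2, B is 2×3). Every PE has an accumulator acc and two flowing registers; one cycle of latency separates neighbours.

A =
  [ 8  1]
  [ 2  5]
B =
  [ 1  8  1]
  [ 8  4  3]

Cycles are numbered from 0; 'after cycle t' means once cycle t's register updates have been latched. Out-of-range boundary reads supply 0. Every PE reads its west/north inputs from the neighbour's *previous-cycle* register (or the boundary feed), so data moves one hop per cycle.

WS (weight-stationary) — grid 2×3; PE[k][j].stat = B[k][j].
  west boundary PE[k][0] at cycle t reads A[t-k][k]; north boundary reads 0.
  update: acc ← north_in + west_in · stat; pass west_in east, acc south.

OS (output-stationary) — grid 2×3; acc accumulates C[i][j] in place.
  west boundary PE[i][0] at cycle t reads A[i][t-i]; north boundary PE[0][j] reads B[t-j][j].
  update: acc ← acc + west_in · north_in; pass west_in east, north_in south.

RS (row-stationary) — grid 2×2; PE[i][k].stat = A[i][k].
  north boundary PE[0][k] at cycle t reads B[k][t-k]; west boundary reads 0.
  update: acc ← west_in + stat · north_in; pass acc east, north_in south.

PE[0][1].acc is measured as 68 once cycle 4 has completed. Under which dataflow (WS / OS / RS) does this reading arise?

WS (2×3 grid), PE[0][1]:
  after 0 — PE[0][1] acc=0, pass-E 0, pass-S 0
  after 1 — PE[0][1] acc=64, pass-E 8, pass-S 64
  after 2 — PE[0][1] acc=16, pass-E 2, pass-S 16
  after 3 — PE[0][1] acc=0, pass-E 0, pass-S 0
  after 4 — PE[0][1] acc=0, pass-E 0, pass-S 0
OS (2×3 grid), PE[0][1]:
  after 0 — PE[0][1] acc=0, pass-E 0, pass-S 0
  after 1 — PE[0][1] acc=64, pass-E 8, pass-S 8
  after 2 — PE[0][1] acc=68, pass-E 1, pass-S 4
  after 3 — PE[0][1] acc=68, pass-E 0, pass-S 0
  after 4 — PE[0][1] acc=68, pass-E 0, pass-S 0
RS (2×2 grid), PE[0][1]:
  after 0 — PE[0][1] acc=0, pass-E 0, pass-S 0
  after 1 — PE[0][1] acc=16, pass-E 16, pass-S 8
  after 2 — PE[0][1] acc=68, pass-E 68, pass-S 4
  after 3 — PE[0][1] acc=11, pass-E 11, pass-S 3
  after 4 — PE[0][1] acc=0, pass-E 0, pass-S 0

dataflow = OS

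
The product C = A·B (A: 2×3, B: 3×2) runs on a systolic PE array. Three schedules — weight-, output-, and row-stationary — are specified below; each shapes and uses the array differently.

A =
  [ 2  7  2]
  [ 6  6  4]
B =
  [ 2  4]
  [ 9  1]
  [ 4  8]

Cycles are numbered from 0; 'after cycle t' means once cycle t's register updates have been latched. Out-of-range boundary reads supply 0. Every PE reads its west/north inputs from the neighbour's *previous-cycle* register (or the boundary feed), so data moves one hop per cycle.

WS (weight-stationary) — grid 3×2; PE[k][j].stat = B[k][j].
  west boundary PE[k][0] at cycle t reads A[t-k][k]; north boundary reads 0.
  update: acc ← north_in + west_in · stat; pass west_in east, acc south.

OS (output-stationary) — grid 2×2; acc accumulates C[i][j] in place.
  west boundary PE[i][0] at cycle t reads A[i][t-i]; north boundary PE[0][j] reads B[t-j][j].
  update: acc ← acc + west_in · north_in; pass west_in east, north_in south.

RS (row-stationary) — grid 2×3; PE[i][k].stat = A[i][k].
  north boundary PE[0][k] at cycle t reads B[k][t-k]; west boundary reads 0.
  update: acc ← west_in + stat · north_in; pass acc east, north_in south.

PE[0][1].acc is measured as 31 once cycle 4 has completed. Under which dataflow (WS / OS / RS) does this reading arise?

WS [3×2] PE[0][1] across cycles:
  [0] (0,1) acc=0 (h:0 v:0)
  [1] (0,1) acc=8 (h:2 v:8)
  [2] (0,1) acc=24 (h:6 v:24)
  [3] (0,1) acc=0 (h:0 v:0)
  [4] (0,1) acc=0 (h:0 v:0)
OS [2×2] PE[0][1] across cycles:
  [0] (0,1) acc=0 (h:0 v:0)
  [1] (0,1) acc=8 (h:2 v:4)
  [2] (0,1) acc=15 (h:7 v:1)
  [3] (0,1) acc=31 (h:2 v:8)
  [4] (0,1) acc=31 (h:0 v:0)
RS [2×3] PE[0][1] across cycles:
  [0] (0,1) acc=0 (h:0 v:0)
  [1] (0,1) acc=67 (h:67 v:9)
  [2] (0,1) acc=15 (h:15 v:1)
  [3] (0,1) acc=0 (h:0 v:0)
  [4] (0,1) acc=0 (h:0 v:0)

dataflow = OS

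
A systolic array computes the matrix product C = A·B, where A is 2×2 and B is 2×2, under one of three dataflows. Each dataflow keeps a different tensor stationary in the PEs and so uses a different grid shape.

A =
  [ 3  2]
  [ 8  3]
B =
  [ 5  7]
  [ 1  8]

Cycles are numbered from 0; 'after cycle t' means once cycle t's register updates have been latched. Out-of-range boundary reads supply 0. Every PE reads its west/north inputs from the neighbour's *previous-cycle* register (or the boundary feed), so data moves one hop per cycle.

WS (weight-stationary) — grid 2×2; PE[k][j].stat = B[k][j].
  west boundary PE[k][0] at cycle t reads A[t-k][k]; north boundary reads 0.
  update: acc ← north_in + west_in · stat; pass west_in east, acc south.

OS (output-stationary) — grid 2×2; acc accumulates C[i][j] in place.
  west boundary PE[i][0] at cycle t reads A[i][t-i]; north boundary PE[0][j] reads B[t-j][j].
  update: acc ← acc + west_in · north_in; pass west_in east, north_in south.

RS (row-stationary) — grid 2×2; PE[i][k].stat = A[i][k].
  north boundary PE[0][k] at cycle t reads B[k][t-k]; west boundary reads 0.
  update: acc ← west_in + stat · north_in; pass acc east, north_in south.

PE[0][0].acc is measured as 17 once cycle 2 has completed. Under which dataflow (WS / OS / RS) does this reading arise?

dataflow = OS

Under WS (2×2), PE[0][0]:
  @0  [0,0]  acc 15  |  →3  ↓15
  @1  [0,0]  acc 40  |  →8  ↓40
  @2  [0,0]  acc 0  |  →0  ↓0
Under OS (2×2), PE[0][0]:
  @0  [0,0]  acc 15  |  →3  ↓5
  @1  [0,0]  acc 17  |  →2  ↓1
  @2  [0,0]  acc 17  |  →0  ↓0
Under RS (2×2), PE[0][0]:
  @0  [0,0]  acc 15  |  →15  ↓5
  @1  [0,0]  acc 21  |  →21  ↓7
  @2  [0,0]  acc 0  |  →0  ↓0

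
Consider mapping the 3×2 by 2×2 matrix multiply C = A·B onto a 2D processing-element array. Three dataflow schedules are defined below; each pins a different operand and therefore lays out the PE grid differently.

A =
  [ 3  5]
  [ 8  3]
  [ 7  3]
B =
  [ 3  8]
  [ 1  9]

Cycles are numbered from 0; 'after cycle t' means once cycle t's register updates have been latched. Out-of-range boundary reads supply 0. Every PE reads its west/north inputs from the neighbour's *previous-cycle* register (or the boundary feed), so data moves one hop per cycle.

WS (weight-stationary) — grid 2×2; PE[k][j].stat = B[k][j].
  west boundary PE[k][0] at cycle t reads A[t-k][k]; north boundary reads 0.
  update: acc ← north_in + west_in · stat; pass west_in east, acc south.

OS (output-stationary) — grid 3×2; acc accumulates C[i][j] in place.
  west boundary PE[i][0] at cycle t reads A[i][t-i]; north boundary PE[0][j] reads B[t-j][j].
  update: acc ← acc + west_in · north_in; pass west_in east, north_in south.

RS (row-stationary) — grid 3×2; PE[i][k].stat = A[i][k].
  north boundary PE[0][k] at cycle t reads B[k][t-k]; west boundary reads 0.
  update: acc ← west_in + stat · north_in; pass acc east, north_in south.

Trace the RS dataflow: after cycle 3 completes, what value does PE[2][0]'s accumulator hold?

PE[2][0].acc = 56

RS on a 3×2 grid — tracing PE[2][0] and its feeders:
  @0  [1,0]  acc 0  |  →0  ↓0
  @0  [2,0]  acc 0  |  →0  ↓0
  @1  [1,0]  acc 24  |  →24  ↓3
  @1  [2,0]  acc 0  |  →0  ↓0
  @2  [1,0]  acc 64  |  →64  ↓8
  @2  [2,0]  acc 21  |  →21  ↓3
  @3  [1,0]  acc 0  |  →0  ↓0
  @3  [2,0]  acc 56  |  →56  ↓8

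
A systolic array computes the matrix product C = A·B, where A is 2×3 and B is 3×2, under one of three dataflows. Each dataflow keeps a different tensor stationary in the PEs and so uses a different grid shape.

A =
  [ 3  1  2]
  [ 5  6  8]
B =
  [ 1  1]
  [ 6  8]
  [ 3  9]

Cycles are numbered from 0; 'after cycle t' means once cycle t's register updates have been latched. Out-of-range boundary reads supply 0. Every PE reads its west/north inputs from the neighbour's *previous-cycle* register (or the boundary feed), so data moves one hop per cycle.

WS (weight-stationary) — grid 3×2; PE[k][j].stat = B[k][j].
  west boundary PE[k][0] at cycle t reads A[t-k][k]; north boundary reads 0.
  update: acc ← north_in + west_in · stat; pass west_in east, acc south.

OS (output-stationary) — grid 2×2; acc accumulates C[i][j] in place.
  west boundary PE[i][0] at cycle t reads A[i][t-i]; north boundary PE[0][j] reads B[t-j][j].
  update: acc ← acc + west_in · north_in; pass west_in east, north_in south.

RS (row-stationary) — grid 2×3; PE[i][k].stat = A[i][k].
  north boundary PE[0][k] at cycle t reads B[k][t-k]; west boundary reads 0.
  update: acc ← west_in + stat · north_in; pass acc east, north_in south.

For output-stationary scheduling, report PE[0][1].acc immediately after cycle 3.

OS 2×2: PE[0][1] cycle-by-cycle (with neighbour feeds):
  @0  [0,0]  acc 3  |  →3  ↓1
  @0  [0,1]  acc 0  |  →0  ↓0
  @1  [0,0]  acc 9  |  →1  ↓6
  @1  [0,1]  acc 3  |  →3  ↓1
  @2  [0,0]  acc 15  |  →2  ↓3
  @2  [0,1]  acc 11  |  →1  ↓8
  @3  [0,0]  acc 15  |  →0  ↓0
  @3  [0,1]  acc 29  |  →2  ↓9

PE[0][1].acc = 29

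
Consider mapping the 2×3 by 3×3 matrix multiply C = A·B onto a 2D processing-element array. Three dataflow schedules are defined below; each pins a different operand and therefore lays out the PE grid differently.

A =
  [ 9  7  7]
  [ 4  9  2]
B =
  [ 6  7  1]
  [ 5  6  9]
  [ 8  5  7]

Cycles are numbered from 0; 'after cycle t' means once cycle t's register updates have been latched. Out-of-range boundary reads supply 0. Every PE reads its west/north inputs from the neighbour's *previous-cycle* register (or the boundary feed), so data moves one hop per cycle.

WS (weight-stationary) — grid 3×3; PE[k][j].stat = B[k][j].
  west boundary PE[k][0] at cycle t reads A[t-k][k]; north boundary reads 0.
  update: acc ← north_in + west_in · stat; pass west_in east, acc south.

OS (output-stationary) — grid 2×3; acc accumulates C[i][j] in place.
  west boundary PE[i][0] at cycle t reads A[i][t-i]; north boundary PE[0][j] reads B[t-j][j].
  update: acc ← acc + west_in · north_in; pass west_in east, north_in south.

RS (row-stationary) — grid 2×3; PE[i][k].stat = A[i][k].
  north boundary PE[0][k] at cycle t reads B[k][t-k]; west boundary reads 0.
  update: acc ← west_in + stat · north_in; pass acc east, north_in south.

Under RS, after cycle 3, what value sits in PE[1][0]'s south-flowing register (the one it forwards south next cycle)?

Tracing RS — 2×3 array, target PE[1][0]:
  t=0 PE[0][0]: acc=54 h=54 v=6
  t=0 PE[1][0]: acc=0 h=0 v=0
  t=1 PE[0][0]: acc=63 h=63 v=7
  t=1 PE[1][0]: acc=24 h=24 v=6
  t=2 PE[0][0]: acc=9 h=9 v=1
  t=2 PE[1][0]: acc=28 h=28 v=7
  t=3 PE[0][0]: acc=0 h=0 v=0
  t=3 PE[1][0]: acc=4 h=4 v=1

register = 1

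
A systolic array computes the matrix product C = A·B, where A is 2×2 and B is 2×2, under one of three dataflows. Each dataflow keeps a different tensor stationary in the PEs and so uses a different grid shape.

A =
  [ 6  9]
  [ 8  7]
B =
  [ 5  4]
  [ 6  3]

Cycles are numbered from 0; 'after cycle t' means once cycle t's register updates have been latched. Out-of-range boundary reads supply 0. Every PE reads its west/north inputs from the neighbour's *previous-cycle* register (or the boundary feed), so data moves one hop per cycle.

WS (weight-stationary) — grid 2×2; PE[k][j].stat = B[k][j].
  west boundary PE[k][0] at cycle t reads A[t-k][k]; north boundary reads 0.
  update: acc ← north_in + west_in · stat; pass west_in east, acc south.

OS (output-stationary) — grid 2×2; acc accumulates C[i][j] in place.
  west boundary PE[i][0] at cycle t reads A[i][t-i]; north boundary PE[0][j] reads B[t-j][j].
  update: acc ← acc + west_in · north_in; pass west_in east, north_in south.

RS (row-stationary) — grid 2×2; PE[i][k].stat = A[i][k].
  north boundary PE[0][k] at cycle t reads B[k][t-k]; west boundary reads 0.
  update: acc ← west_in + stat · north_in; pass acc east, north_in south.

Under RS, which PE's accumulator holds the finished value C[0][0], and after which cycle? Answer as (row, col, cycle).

(row, col, cycle) = (0, 1, 1)

RS: C[0][0] accumulates in PE[0][1]:
  after 0 — PE[0][1] acc=0, pass-E 0, pass-S 0
  after 1 — PE[0][1] acc=84, pass-E 84, pass-S 6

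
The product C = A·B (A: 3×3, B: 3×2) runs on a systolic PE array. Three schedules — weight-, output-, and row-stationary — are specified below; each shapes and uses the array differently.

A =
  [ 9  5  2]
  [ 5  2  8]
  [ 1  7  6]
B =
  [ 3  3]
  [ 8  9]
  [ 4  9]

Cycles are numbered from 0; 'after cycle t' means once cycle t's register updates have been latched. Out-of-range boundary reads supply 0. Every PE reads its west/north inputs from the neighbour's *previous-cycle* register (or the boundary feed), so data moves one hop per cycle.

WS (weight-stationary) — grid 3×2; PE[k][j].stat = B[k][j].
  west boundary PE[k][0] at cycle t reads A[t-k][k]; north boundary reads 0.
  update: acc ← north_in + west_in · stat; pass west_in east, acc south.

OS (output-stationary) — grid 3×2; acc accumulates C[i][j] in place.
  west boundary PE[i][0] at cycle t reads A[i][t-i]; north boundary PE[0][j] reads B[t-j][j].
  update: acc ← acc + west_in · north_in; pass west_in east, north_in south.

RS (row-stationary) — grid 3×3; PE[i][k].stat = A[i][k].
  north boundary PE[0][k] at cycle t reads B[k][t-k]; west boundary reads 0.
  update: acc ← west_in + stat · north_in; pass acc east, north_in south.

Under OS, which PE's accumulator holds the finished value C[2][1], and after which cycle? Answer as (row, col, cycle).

(row, col, cycle) = (2, 1, 5)

OS: C[2][1] accumulates in PE[2][1]:
  after 0 — PE[2][1] acc=0, pass-E 0, pass-S 0
  after 1 — PE[2][1] acc=0, pass-E 0, pass-S 0
  after 2 — PE[2][1] acc=0, pass-E 0, pass-S 0
  after 3 — PE[2][1] acc=3, pass-E 1, pass-S 3
  after 4 — PE[2][1] acc=66, pass-E 7, pass-S 9
  after 5 — PE[2][1] acc=120, pass-E 6, pass-S 9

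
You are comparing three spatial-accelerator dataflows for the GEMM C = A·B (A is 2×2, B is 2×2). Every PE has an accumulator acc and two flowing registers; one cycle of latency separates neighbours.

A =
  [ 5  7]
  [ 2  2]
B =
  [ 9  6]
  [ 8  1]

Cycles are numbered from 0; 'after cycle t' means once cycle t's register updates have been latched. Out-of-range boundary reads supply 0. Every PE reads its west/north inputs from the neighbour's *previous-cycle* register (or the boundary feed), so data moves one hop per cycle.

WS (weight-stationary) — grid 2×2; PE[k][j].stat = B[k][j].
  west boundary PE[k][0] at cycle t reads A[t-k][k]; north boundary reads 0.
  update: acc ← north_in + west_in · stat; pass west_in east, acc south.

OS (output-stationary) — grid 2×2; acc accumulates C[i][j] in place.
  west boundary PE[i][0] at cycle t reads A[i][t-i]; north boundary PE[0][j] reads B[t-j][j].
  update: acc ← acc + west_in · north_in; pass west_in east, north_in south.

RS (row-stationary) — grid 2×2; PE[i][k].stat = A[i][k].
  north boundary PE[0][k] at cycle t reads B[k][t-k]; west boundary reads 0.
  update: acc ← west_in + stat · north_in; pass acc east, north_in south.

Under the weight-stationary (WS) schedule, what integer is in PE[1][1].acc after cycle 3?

PE[1][1].acc = 14

WS 2×2: PE[1][1] cycle-by-cycle (with neighbour feeds):
  step 0 · PE0,1: acc=0; fwd→0 fwd↓0
  step 0 · PE1,0: acc=0; fwd→0 fwd↓0
  step 0 · PE1,1: acc=0; fwd→0 fwd↓0
  step 1 · PE0,1: acc=30; fwd→5 fwd↓30
  step 1 · PE1,0: acc=101; fwd→7 fwd↓101
  step 1 · PE1,1: acc=0; fwd→0 fwd↓0
  step 2 · PE0,1: acc=12; fwd→2 fwd↓12
  step 2 · PE1,0: acc=34; fwd→2 fwd↓34
  step 2 · PE1,1: acc=37; fwd→7 fwd↓37
  step 3 · PE0,1: acc=0; fwd→0 fwd↓0
  step 3 · PE1,0: acc=0; fwd→0 fwd↓0
  step 3 · PE1,1: acc=14; fwd→2 fwd↓14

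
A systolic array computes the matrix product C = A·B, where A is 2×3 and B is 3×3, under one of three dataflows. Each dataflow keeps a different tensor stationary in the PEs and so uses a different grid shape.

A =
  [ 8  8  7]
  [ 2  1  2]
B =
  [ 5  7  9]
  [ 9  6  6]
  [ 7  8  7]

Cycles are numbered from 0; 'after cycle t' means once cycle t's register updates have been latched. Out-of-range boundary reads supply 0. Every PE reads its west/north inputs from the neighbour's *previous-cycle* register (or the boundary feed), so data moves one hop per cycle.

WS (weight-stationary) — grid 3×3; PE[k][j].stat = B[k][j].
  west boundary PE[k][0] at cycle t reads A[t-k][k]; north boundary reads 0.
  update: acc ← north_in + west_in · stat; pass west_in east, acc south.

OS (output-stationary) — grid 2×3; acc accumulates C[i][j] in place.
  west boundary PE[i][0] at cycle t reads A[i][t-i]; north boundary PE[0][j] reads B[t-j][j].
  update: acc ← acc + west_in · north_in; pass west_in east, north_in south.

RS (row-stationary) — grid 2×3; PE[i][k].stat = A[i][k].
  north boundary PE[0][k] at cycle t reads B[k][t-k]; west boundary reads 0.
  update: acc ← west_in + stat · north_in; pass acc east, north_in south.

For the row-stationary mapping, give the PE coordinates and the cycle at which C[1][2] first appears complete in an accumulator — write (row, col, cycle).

(row, col, cycle) = (1, 2, 5)

RS — PE[1][2] is where C[1][2] collects:
  [0] (1,2) acc=0 (h:0 v:0)
  [1] (1,2) acc=0 (h:0 v:0)
  [2] (1,2) acc=0 (h:0 v:0)
  [3] (1,2) acc=33 (h:33 v:7)
  [4] (1,2) acc=36 (h:36 v:8)
  [5] (1,2) acc=38 (h:38 v:7)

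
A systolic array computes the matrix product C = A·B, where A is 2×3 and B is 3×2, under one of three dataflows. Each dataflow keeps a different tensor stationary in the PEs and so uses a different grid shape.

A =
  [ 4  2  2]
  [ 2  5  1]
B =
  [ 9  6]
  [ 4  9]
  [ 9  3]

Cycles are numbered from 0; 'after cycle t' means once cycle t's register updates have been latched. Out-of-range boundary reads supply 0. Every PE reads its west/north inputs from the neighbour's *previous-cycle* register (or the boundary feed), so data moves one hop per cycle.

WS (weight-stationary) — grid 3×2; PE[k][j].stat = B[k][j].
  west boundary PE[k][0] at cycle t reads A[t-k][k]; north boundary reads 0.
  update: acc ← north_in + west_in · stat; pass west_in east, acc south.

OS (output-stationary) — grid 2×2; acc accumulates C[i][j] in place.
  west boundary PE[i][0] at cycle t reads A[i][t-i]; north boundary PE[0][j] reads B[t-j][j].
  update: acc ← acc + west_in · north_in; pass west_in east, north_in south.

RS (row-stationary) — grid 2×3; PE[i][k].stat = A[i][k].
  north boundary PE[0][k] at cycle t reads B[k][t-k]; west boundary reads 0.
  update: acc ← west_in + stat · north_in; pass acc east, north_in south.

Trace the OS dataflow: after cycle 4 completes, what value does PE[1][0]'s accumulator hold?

Tracing OS — 2×2 array, target PE[1][0]:
  0: (0,0).acc=36  regs=<4,9>
  0: (1,0).acc=0  regs=<0,0>
  1: (0,0).acc=44  regs=<2,4>
  1: (1,0).acc=18  regs=<2,9>
  2: (0,0).acc=62  regs=<2,9>
  2: (1,0).acc=38  regs=<5,4>
  3: (0,0).acc=62  regs=<0,0>
  3: (1,0).acc=47  regs=<1,9>
  4: (0,0).acc=62  regs=<0,0>
  4: (1,0).acc=47  regs=<0,0>

PE[1][0].acc = 47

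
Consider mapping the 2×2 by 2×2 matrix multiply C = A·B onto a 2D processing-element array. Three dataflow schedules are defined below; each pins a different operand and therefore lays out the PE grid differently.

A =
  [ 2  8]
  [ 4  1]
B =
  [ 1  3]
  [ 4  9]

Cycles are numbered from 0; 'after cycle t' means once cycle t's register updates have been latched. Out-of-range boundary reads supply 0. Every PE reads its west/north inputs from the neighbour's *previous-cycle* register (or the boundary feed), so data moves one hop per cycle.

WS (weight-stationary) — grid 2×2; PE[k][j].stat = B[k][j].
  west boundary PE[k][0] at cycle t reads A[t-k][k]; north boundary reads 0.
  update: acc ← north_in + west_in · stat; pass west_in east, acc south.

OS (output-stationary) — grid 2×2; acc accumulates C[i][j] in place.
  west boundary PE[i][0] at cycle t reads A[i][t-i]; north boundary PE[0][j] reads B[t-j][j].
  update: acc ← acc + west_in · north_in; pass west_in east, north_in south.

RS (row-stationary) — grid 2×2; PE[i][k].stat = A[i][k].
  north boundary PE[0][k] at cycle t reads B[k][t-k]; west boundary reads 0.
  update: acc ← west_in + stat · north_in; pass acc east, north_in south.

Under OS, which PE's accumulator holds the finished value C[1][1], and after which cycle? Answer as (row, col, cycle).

OS — PE[1][1] is where C[1][1] collects:
  cycle 0: PE[1][1] → acc 0, east 0, south 0
  cycle 1: PE[1][1] → acc 0, east 0, south 0
  cycle 2: PE[1][1] → acc 12, east 4, south 3
  cycle 3: PE[1][1] → acc 21, east 1, south 9

(row, col, cycle) = (1, 1, 3)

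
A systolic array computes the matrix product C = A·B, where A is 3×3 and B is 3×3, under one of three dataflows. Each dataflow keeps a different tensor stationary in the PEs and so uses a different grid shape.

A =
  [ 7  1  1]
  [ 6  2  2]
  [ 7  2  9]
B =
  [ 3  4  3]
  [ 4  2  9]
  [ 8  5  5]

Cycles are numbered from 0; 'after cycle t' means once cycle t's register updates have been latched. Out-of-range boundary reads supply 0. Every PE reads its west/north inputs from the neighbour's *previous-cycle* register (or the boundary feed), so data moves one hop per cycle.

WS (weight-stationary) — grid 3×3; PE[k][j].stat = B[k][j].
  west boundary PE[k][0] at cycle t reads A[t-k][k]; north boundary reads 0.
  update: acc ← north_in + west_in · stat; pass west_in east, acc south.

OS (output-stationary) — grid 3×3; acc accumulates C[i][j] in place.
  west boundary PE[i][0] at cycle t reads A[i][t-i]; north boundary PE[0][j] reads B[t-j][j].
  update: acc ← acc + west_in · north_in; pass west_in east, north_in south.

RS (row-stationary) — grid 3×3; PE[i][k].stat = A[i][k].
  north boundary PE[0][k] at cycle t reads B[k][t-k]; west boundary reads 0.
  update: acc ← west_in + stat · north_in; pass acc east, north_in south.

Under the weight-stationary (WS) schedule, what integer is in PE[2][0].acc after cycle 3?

WS (3×3). Following PE[2][0] plus its west/north inputs:
  c0 r1c0: 0 / 0 / 0
  c0 r2c0: 0 / 0 / 0
  c1 r1c0: 25 / 1 / 25
  c1 r2c0: 0 / 0 / 0
  c2 r1c0: 26 / 2 / 26
  c2 r2c0: 33 / 1 / 33
  c3 r1c0: 29 / 2 / 29
  c3 r2c0: 42 / 2 / 42

PE[2][0].acc = 42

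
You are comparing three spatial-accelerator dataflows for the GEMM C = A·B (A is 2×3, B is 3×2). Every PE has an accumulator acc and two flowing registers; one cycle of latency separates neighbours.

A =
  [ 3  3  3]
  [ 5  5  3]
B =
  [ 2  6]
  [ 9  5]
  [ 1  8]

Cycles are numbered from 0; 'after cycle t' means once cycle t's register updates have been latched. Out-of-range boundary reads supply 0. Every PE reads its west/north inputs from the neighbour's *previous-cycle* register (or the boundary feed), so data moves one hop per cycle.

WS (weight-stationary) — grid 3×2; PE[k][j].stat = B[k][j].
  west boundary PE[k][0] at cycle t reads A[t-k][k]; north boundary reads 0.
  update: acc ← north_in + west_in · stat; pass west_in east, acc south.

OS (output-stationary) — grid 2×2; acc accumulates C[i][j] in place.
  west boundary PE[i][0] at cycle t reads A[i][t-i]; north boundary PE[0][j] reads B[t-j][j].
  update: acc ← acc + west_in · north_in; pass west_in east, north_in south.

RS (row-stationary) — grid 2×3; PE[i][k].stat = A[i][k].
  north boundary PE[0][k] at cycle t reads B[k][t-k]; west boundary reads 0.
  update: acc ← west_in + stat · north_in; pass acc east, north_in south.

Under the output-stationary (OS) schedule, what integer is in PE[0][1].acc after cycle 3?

PE[0][1].acc = 57

OS (2×2). Following PE[0][1] plus its west/north inputs:
  step 0 · PE0,0: acc=6; fwd→3 fwd↓2
  step 0 · PE0,1: acc=0; fwd→0 fwd↓0
  step 1 · PE0,0: acc=33; fwd→3 fwd↓9
  step 1 · PE0,1: acc=18; fwd→3 fwd↓6
  step 2 · PE0,0: acc=36; fwd→3 fwd↓1
  step 2 · PE0,1: acc=33; fwd→3 fwd↓5
  step 3 · PE0,0: acc=36; fwd→0 fwd↓0
  step 3 · PE0,1: acc=57; fwd→3 fwd↓8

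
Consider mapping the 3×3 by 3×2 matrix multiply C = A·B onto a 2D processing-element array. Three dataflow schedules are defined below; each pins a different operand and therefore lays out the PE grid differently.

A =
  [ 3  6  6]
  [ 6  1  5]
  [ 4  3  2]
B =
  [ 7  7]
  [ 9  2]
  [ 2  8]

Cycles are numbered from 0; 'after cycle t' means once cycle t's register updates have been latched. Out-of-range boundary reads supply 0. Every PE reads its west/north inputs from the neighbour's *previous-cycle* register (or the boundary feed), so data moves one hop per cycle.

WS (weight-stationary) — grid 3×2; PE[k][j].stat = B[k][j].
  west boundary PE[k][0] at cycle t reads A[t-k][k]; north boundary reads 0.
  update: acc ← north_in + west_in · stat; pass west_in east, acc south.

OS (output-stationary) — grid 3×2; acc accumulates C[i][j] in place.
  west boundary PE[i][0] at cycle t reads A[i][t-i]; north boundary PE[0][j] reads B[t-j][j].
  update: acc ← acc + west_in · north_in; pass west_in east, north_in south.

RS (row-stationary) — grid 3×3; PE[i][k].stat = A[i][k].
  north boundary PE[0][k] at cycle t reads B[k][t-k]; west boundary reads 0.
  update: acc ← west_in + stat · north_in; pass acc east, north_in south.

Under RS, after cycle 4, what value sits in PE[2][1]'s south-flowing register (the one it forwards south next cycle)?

RS 3×3: PE[2][1] cycle-by-cycle (with neighbour feeds):
  after 0 — PE[1][1] acc=0, pass-E 0, pass-S 0
  after 0 — PE[2][0] acc=0, pass-E 0, pass-S 0
  after 0 — PE[2][1] acc=0, pass-E 0, pass-S 0
  after 1 — PE[1][1] acc=0, pass-E 0, pass-S 0
  after 1 — PE[2][0] acc=0, pass-E 0, pass-S 0
  after 1 — PE[2][1] acc=0, pass-E 0, pass-S 0
  after 2 — PE[1][1] acc=51, pass-E 51, pass-S 9
  after 2 — PE[2][0] acc=28, pass-E 28, pass-S 7
  after 2 — PE[2][1] acc=0, pass-E 0, pass-S 0
  after 3 — PE[1][1] acc=44, pass-E 44, pass-S 2
  after 3 — PE[2][0] acc=28, pass-E 28, pass-S 7
  after 3 — PE[2][1] acc=55, pass-E 55, pass-S 9
  after 4 — PE[1][1] acc=0, pass-E 0, pass-S 0
  after 4 — PE[2][0] acc=0, pass-E 0, pass-S 0
  after 4 — PE[2][1] acc=34, pass-E 34, pass-S 2

register = 2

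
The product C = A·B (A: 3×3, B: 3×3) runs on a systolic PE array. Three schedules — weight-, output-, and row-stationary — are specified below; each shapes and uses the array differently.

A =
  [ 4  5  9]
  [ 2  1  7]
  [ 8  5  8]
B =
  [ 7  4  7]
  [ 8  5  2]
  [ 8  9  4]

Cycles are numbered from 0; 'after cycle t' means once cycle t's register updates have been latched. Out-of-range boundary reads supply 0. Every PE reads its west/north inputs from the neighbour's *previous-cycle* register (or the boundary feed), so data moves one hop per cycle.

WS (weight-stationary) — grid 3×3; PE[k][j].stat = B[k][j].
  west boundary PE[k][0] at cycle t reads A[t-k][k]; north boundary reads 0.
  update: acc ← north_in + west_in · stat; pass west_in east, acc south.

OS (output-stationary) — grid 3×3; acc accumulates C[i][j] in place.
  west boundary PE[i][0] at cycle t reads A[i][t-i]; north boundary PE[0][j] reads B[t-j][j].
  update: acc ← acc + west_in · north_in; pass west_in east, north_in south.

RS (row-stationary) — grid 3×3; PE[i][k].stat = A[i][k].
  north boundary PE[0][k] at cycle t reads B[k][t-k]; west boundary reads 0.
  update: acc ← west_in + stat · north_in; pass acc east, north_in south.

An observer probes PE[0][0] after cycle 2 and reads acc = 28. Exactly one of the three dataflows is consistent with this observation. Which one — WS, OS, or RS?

Under WS (3×3), PE[0][0]:
  c0 r0c0: 28 / 4 / 28
  c1 r0c0: 14 / 2 / 14
  c2 r0c0: 56 / 8 / 56
Under OS (3×3), PE[0][0]:
  c0 r0c0: 28 / 4 / 7
  c1 r0c0: 68 / 5 / 8
  c2 r0c0: 140 / 9 / 8
Under RS (3×3), PE[0][0]:
  c0 r0c0: 28 / 28 / 7
  c1 r0c0: 16 / 16 / 4
  c2 r0c0: 28 / 28 / 7

dataflow = RS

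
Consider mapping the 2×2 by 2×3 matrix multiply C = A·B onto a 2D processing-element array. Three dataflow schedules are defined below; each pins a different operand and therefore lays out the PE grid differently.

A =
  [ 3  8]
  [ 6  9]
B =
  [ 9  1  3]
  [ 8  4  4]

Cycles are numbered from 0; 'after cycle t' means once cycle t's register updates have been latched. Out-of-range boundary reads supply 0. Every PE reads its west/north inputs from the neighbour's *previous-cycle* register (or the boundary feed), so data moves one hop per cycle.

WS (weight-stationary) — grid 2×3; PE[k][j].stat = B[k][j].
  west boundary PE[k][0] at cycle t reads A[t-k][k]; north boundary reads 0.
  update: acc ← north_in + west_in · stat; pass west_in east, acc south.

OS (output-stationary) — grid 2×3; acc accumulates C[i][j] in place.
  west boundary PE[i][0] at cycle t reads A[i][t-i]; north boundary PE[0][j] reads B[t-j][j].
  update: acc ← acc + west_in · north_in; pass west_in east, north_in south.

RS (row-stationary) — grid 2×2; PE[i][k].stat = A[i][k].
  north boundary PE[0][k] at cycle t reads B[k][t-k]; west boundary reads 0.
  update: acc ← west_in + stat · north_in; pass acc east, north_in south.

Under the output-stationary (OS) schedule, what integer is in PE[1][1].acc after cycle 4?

OS on a 2×3 grid — tracing PE[1][1] and its feeders:
  after 0 — PE[0][1] acc=0, pass-E 0, pass-S 0
  after 0 — PE[1][0] acc=0, pass-E 0, pass-S 0
  after 0 — PE[1][1] acc=0, pass-E 0, pass-S 0
  after 1 — PE[0][1] acc=3, pass-E 3, pass-S 1
  after 1 — PE[1][0] acc=54, pass-E 6, pass-S 9
  after 1 — PE[1][1] acc=0, pass-E 0, pass-S 0
  after 2 — PE[0][1] acc=35, pass-E 8, pass-S 4
  after 2 — PE[1][0] acc=126, pass-E 9, pass-S 8
  after 2 — PE[1][1] acc=6, pass-E 6, pass-S 1
  after 3 — PE[0][1] acc=35, pass-E 0, pass-S 0
  after 3 — PE[1][0] acc=126, pass-E 0, pass-S 0
  after 3 — PE[1][1] acc=42, pass-E 9, pass-S 4
  after 4 — PE[0][1] acc=35, pass-E 0, pass-S 0
  after 4 — PE[1][0] acc=126, pass-E 0, pass-S 0
  after 4 — PE[1][1] acc=42, pass-E 0, pass-S 0

PE[1][1].acc = 42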